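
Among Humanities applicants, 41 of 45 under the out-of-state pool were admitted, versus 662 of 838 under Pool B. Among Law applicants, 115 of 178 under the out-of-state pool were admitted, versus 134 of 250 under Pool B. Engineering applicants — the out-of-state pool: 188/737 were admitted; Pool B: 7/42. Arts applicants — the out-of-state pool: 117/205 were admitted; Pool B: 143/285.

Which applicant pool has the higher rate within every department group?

the out-of-state pool

Humanities: the out-of-state pool 41/45 = 91.1%, Pool B 662/838 = 79.0% → the out-of-state pool
Law: the out-of-state pool 115/178 = 64.6%, Pool B 134/250 = 53.6% → the out-of-state pool
Engineering: the out-of-state pool 188/737 = 25.5%, Pool B 7/42 = 16.7% → the out-of-state pool
Arts: the out-of-state pool 117/205 = 57.1%, Pool B 143/285 = 50.2% → the out-of-state pool
The out-of-state pool has the higher rate in all 4 groups.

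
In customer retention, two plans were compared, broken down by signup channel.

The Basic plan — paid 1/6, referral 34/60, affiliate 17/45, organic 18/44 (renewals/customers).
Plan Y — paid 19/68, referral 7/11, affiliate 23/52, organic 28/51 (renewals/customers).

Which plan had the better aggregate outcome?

the Basic plan

Paid: the Basic plan 1/6 = 16.7%, Plan Y 19/68 = 27.9% → Plan Y
Referral: the Basic plan 34/60 = 56.7%, Plan Y 7/11 = 63.6% → Plan Y
Affiliate: the Basic plan 17/45 = 37.8%, Plan Y 23/52 = 44.2% → Plan Y
Organic: the Basic plan 18/44 = 40.9%, Plan Y 28/51 = 54.9% → Plan Y
Overall: the Basic plan 70/155 = 45.2%, Plan Y 77/182 = 42.3% → the Basic plan
(Plan Y wins every signup group but the Basic plan wins overall — Plan Y's customers skew toward the low-rate paid group.)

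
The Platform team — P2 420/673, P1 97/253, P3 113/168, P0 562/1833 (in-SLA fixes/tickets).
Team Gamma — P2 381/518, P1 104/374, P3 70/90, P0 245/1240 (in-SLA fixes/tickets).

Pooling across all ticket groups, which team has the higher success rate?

P2: the Platform team 420/673 = 62.4%, Team Gamma 381/518 = 73.6% → Team Gamma
P1: the Platform team 97/253 = 38.3%, Team Gamma 104/374 = 27.8% → the Platform team
P3: the Platform team 113/168 = 67.3%, Team Gamma 70/90 = 77.8% → Team Gamma
P0: the Platform team 562/1833 = 30.7%, Team Gamma 245/1240 = 19.8% → the Platform team
Overall: the Platform team 1192/2927 = 40.7%, Team Gamma 800/2222 = 36.0% → the Platform team
(Neither sweeps every ticket group, but the Platform team has the higher pooled rate.)

the Platform team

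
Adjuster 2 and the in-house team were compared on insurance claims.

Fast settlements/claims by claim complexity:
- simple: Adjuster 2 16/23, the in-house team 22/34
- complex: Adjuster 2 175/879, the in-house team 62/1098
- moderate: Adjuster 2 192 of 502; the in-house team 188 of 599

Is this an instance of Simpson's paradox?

Simple: Adjuster 2 16/23 = 69.6%, the in-house team 22/34 = 64.7% → Adjuster 2
Complex: Adjuster 2 175/879 = 19.9%, the in-house team 62/1098 = 5.6% → Adjuster 2
Moderate: Adjuster 2 192/502 = 38.2%, the in-house team 188/599 = 31.4% → Adjuster 2
Overall: Adjuster 2 383/1404 = 27.3%, the in-house team 272/1731 = 15.7% → Adjuster 2
Adjuster 2 wins overall and in every claim group — no reversal.

No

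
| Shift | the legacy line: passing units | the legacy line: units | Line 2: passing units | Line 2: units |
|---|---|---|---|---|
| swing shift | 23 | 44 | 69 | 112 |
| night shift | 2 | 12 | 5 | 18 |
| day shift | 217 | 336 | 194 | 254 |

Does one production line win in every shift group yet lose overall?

No

Swing shift: the legacy line 23/44 = 52.3%, Line 2 69/112 = 61.6% → Line 2
Night shift: the legacy line 2/12 = 16.7%, Line 2 5/18 = 27.8% → Line 2
Day shift: the legacy line 217/336 = 64.6%, Line 2 194/254 = 76.4% → Line 2
Overall: the legacy line 242/392 = 61.7%, Line 2 268/384 = 69.8% → Line 2
Line 2 wins overall and in every shift group — no reversal.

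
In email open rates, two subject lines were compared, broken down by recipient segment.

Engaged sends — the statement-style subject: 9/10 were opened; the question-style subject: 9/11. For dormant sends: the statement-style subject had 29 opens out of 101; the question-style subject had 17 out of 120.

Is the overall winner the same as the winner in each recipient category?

Engaged: the statement-style subject 9/10 = 90.0%, the question-style subject 9/11 = 81.8% → the statement-style subject
Dormant: the statement-style subject 29/101 = 28.7%, the question-style subject 17/120 = 14.2% → the statement-style subject
Overall: the statement-style subject 38/111 = 34.2%, the question-style subject 26/131 = 19.8% → the statement-style subject
The statement-style subject wins overall and in every recipient group — no reversal.

Yes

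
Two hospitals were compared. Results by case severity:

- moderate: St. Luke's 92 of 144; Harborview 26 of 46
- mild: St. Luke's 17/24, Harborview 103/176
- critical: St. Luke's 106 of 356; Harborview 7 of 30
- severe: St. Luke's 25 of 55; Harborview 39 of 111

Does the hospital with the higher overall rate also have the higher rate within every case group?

Moderate: St. Luke's 92/144 = 63.9%, Harborview 26/46 = 56.5% → St. Luke's
Mild: St. Luke's 17/24 = 70.8%, Harborview 103/176 = 58.5% → St. Luke's
Critical: St. Luke's 106/356 = 29.8%, Harborview 7/30 = 23.3% → St. Luke's
Severe: St. Luke's 25/55 = 45.5%, Harborview 39/111 = 35.1% → St. Luke's
Overall: St. Luke's 240/579 = 41.5%, Harborview 175/363 = 48.2% → Harborview
St. Luke's wins each case group but Harborview wins overall — the comparison reverses. St. Luke's's patients skew toward critical, which has a lower base rate.

No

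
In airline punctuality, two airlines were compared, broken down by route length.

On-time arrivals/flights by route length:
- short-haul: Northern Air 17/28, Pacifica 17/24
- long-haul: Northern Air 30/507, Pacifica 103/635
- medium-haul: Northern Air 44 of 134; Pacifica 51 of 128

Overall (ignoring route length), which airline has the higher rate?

Pacifica

Short-haul: Northern Air 17/28 = 60.7%, Pacifica 17/24 = 70.8% → Pacifica
Long-haul: Northern Air 30/507 = 5.9%, Pacifica 103/635 = 16.2% → Pacifica
Medium-haul: Northern Air 44/134 = 32.8%, Pacifica 51/128 = 39.8% → Pacifica
Overall: Northern Air 91/669 = 13.6%, Pacifica 171/787 = 21.7% → Pacifica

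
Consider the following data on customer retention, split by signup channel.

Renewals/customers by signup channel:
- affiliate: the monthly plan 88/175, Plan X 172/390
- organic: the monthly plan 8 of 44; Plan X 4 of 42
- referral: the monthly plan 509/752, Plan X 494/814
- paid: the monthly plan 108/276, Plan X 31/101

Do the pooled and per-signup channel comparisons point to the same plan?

Affiliate: the monthly plan 88/175 = 50.3%, Plan X 172/390 = 44.1% → the monthly plan
Organic: the monthly plan 8/44 = 18.2%, Plan X 4/42 = 9.5% → the monthly plan
Referral: the monthly plan 509/752 = 67.7%, Plan X 494/814 = 60.7% → the monthly plan
Paid: the monthly plan 108/276 = 39.1%, Plan X 31/101 = 30.7% → the monthly plan
Overall: the monthly plan 713/1247 = 57.2%, Plan X 701/1347 = 52.0% → the monthly plan
The monthly plan wins overall and in every signup group — no reversal.

Yes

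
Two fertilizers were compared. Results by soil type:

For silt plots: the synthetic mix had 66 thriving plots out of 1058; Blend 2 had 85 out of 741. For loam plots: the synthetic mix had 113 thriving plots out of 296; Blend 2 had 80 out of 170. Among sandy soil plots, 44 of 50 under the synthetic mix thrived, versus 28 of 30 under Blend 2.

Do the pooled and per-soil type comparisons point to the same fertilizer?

Silt: the synthetic mix 66/1058 = 6.2%, Blend 2 85/741 = 11.5% → Blend 2
Loam: the synthetic mix 113/296 = 38.2%, Blend 2 80/170 = 47.1% → Blend 2
Sandy soil: the synthetic mix 44/50 = 88.0%, Blend 2 28/30 = 93.3% → Blend 2
Overall: the synthetic mix 223/1404 = 15.9%, Blend 2 193/941 = 20.5% → Blend 2
Blend 2 wins overall and in every soil group — no reversal.

Yes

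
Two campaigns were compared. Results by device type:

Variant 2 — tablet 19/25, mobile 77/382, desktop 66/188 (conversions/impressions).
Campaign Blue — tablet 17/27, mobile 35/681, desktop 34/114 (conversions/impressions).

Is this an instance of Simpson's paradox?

No

Tablet: Variant 2 19/25 = 76.0%, Campaign Blue 17/27 = 63.0% → Variant 2
Mobile: Variant 2 77/382 = 20.2%, Campaign Blue 35/681 = 5.1% → Variant 2
Desktop: Variant 2 66/188 = 35.1%, Campaign Blue 34/114 = 29.8% → Variant 2
Overall: Variant 2 162/595 = 27.2%, Campaign Blue 86/822 = 10.5% → Variant 2
Variant 2 wins overall and in every device group — no reversal.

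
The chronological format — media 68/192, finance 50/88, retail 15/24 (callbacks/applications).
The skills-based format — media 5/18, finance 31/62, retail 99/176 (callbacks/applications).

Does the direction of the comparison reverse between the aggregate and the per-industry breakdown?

Media: the chronological format 68/192 = 35.4%, the skills-based format 5/18 = 27.8% → the chronological format
Finance: the chronological format 50/88 = 56.8%, the skills-based format 31/62 = 50.0% → the chronological format
Retail: the chronological format 15/24 = 62.5%, the skills-based format 99/176 = 56.2% → the chronological format
Overall: the chronological format 133/304 = 43.8%, the skills-based format 135/256 = 52.7% → the skills-based format
The chronological format wins each industry group but the skills-based format wins overall — the comparison reverses. The chronological format's applications skew toward media, which has a lower base rate.

Yes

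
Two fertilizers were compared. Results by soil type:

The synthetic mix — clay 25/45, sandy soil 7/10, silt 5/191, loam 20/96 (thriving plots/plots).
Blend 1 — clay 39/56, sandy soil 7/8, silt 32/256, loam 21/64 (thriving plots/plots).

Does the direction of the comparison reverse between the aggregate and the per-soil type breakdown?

Clay: the synthetic mix 25/45 = 55.6%, Blend 1 39/56 = 69.6% → Blend 1
Sandy soil: the synthetic mix 7/10 = 70.0%, Blend 1 7/8 = 87.5% → Blend 1
Silt: the synthetic mix 5/191 = 2.6%, Blend 1 32/256 = 12.5% → Blend 1
Loam: the synthetic mix 20/96 = 20.8%, Blend 1 21/64 = 32.8% → Blend 1
Overall: the synthetic mix 57/342 = 16.7%, Blend 1 99/384 = 25.8% → Blend 1
Blend 1 wins overall and in every soil group — no reversal.

No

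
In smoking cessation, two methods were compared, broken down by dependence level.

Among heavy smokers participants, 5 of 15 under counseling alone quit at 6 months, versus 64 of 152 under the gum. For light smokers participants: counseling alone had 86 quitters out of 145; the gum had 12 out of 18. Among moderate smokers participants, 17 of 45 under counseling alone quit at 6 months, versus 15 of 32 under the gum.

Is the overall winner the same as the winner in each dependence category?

No

Heavy smokers: counseling alone 5/15 = 33.3%, the gum 64/152 = 42.1% → the gum
Light smokers: counseling alone 86/145 = 59.3%, the gum 12/18 = 66.7% → the gum
Moderate smokers: counseling alone 17/45 = 37.8%, the gum 15/32 = 46.9% → the gum
Overall: counseling alone 108/205 = 52.7%, the gum 91/202 = 45.0% → counseling alone
The gum wins each dependence group but counseling alone wins overall — the comparison reverses. The gum's participants skew toward heavy smokers, which has a lower base rate.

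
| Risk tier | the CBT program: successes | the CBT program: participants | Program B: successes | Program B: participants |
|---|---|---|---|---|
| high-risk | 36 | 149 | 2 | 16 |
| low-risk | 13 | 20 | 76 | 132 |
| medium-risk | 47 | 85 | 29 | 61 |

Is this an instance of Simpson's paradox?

Yes

High-risk: the CBT program 36/149 = 24.2%, Program B 2/16 = 12.5% → the CBT program
Low-risk: the CBT program 13/20 = 65.0%, Program B 76/132 = 57.6% → the CBT program
Medium-risk: the CBT program 47/85 = 55.3%, Program B 29/61 = 47.5% → the CBT program
Overall: the CBT program 96/254 = 37.8%, Program B 107/209 = 51.2% → Program B
The CBT program wins each risk group but Program B wins overall — the comparison reverses. The CBT program's participants skew toward high-risk, which has a lower base rate.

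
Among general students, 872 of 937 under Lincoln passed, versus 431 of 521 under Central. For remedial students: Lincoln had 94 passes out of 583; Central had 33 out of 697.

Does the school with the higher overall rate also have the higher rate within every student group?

Yes

General: Lincoln 872/937 = 93.1%, Central 431/521 = 82.7% → Lincoln
Remedial: Lincoln 94/583 = 16.1%, Central 33/697 = 4.7% → Lincoln
Overall: Lincoln 966/1520 = 63.6%, Central 464/1218 = 38.1% → Lincoln
Lincoln wins overall and in every student group — no reversal.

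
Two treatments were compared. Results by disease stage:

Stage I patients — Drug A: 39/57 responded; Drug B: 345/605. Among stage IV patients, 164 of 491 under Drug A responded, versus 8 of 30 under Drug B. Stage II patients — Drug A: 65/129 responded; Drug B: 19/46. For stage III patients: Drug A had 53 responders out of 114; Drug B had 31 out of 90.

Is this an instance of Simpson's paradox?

Yes

Stage I: Drug A 39/57 = 68.4%, Drug B 345/605 = 57.0% → Drug A
Stage IV: Drug A 164/491 = 33.4%, Drug B 8/30 = 26.7% → Drug A
Stage II: Drug A 65/129 = 50.4%, Drug B 19/46 = 41.3% → Drug A
Stage III: Drug A 53/114 = 46.5%, Drug B 31/90 = 34.4% → Drug A
Overall: Drug A 321/791 = 40.6%, Drug B 403/771 = 52.3% → Drug B
Drug A wins each disease group but Drug B wins overall — the comparison reverses. Drug A's patients skew toward stage IV, which has a lower base rate.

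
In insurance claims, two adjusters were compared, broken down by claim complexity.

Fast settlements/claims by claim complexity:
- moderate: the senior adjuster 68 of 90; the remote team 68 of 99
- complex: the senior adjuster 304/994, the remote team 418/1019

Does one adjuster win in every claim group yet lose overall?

No

Moderate: the senior adjuster 68/90 = 75.6%, the remote team 68/99 = 68.7% → the senior adjuster
Complex: the senior adjuster 304/994 = 30.6%, the remote team 418/1019 = 41.0% → the remote team
Overall: the senior adjuster 372/1084 = 34.3%, the remote team 486/1118 = 43.5% → the remote team
Neither sweeps: the senior adjuster wins 1 of 2 groups, the remote team wins 1. The remote team wins overall but not every group — no Simpson reversal.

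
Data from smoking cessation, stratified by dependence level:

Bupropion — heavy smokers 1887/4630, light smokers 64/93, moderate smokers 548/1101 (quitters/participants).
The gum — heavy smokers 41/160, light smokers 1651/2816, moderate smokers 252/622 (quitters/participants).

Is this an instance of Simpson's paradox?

Yes

Heavy smokers: bupropion 1887/4630 = 40.8%, the gum 41/160 = 25.6% → bupropion
Light smokers: bupropion 64/93 = 68.8%, the gum 1651/2816 = 58.6% → bupropion
Moderate smokers: bupropion 548/1101 = 49.8%, the gum 252/622 = 40.5% → bupropion
Overall: bupropion 2499/5824 = 42.9%, the gum 1944/3598 = 54.0% → the gum
Bupropion wins each dependence group but the gum wins overall — the comparison reverses. Bupropion's participants skew toward heavy smokers, which has a lower base rate.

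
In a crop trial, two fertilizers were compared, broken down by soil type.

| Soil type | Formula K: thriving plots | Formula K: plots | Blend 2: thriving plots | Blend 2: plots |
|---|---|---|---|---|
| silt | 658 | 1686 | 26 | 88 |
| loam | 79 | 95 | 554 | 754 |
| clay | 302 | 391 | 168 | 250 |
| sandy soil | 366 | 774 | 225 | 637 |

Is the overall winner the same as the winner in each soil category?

No

Silt: Formula K 658/1686 = 39.0%, Blend 2 26/88 = 29.5% → Formula K
Loam: Formula K 79/95 = 83.2%, Blend 2 554/754 = 73.5% → Formula K
Clay: Formula K 302/391 = 77.2%, Blend 2 168/250 = 67.2% → Formula K
Sandy soil: Formula K 366/774 = 47.3%, Blend 2 225/637 = 35.3% → Formula K
Overall: Formula K 1405/2946 = 47.7%, Blend 2 973/1729 = 56.3% → Blend 2
Formula K wins each soil group but Blend 2 wins overall — the comparison reverses. Formula K's plots skew toward silt, which has a lower base rate.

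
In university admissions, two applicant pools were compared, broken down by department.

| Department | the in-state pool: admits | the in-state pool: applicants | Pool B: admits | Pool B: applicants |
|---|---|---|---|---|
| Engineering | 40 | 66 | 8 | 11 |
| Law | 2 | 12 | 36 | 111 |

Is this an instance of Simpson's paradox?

Yes

Engineering: the in-state pool 40/66 = 60.6%, Pool B 8/11 = 72.7% → Pool B
Law: the in-state pool 2/12 = 16.7%, Pool B 36/111 = 32.4% → Pool B
Overall: the in-state pool 42/78 = 53.8%, Pool B 44/122 = 36.1% → the in-state pool
Pool B wins each department group but the in-state pool wins overall — the comparison reverses. Pool B's applicants skew toward Law, which has a lower base rate.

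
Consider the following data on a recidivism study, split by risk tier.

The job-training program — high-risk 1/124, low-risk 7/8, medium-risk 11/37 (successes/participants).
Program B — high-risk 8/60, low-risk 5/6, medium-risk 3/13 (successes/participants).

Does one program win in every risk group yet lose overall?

No

High-risk: the job-training program 1/124 = 0.8%, Program B 8/60 = 13.3% → Program B
Low-risk: the job-training program 7/8 = 87.5%, Program B 5/6 = 83.3% → the job-training program
Medium-risk: the job-training program 11/37 = 29.7%, Program B 3/13 = 23.1% → the job-training program
Overall: the job-training program 19/169 = 11.2%, Program B 16/79 = 20.3% → Program B
Neither sweeps: the job-training program wins 2 of 3 groups, Program B wins 1. Program B wins overall but not every group — no Simpson reversal.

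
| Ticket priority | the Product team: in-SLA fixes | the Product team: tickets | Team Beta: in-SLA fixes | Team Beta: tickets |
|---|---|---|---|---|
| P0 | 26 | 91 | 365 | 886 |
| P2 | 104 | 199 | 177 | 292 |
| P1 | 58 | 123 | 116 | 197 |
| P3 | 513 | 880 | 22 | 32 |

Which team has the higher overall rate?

the Product team

P0: the Product team 26/91 = 28.6%, Team Beta 365/886 = 41.2% → Team Beta
P2: the Product team 104/199 = 52.3%, Team Beta 177/292 = 60.6% → Team Beta
P1: the Product team 58/123 = 47.2%, Team Beta 116/197 = 58.9% → Team Beta
P3: the Product team 513/880 = 58.3%, Team Beta 22/32 = 68.8% → Team Beta
Overall: the Product team 701/1293 = 54.2%, Team Beta 680/1407 = 48.3% → the Product team
(Team Beta wins every ticket group but the Product team wins overall — Team Beta's tickets skew toward the low-rate P0 group.)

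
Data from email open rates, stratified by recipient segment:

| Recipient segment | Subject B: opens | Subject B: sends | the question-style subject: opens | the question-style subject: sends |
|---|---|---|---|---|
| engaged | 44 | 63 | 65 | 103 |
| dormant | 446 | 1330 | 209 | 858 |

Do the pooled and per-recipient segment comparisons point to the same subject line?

Engaged: Subject B 44/63 = 69.8%, the question-style subject 65/103 = 63.1% → Subject B
Dormant: Subject B 446/1330 = 33.5%, the question-style subject 209/858 = 24.4% → Subject B
Overall: Subject B 490/1393 = 35.2%, the question-style subject 274/961 = 28.5% → Subject B
Subject B wins overall and in every recipient group — no reversal.

Yes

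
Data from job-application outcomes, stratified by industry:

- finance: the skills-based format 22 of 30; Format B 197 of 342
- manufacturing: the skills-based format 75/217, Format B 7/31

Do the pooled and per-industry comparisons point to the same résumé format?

Finance: the skills-based format 22/30 = 73.3%, Format B 197/342 = 57.6% → the skills-based format
Manufacturing: the skills-based format 75/217 = 34.6%, Format B 7/31 = 22.6% → the skills-based format
Overall: the skills-based format 97/247 = 39.3%, Format B 204/373 = 54.7% → Format B
The skills-based format wins each industry group but Format B wins overall — the comparison reverses. The skills-based format's applications skew toward manufacturing, which has a lower base rate.

No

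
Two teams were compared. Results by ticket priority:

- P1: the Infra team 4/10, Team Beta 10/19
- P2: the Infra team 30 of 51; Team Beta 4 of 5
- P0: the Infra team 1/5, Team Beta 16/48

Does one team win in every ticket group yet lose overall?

Yes

P1: the Infra team 4/10 = 40.0%, Team Beta 10/19 = 52.6% → Team Beta
P2: the Infra team 30/51 = 58.8%, Team Beta 4/5 = 80.0% → Team Beta
P0: the Infra team 1/5 = 20.0%, Team Beta 16/48 = 33.3% → Team Beta
Overall: the Infra team 35/66 = 53.0%, Team Beta 30/72 = 41.7% → the Infra team
Team Beta wins each ticket group but the Infra team wins overall — the comparison reverses. Team Beta's tickets skew toward P0, which has a lower base rate.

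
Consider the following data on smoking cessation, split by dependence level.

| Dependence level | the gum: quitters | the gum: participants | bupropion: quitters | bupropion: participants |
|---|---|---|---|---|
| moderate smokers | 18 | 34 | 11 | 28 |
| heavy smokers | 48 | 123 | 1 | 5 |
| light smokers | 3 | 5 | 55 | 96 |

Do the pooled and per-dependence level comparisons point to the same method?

Moderate smokers: the gum 18/34 = 52.9%, bupropion 11/28 = 39.3% → the gum
Heavy smokers: the gum 48/123 = 39.0%, bupropion 1/5 = 20.0% → the gum
Light smokers: the gum 3/5 = 60.0%, bupropion 55/96 = 57.3% → the gum
Overall: the gum 69/162 = 42.6%, bupropion 67/129 = 51.9% → bupropion
The gum wins each dependence group but bupropion wins overall — the comparison reverses. The gum's participants skew toward heavy smokers, which has a lower base rate.

No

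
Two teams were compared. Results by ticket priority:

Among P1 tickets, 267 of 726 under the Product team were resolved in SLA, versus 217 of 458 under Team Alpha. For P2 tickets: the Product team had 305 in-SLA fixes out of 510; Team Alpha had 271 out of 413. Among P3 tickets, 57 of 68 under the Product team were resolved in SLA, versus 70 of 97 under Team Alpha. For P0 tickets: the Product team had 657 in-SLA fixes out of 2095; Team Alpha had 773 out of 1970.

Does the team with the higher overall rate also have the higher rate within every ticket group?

No

P1: the Product team 267/726 = 36.8%, Team Alpha 217/458 = 47.4% → Team Alpha
P2: the Product team 305/510 = 59.8%, Team Alpha 271/413 = 65.6% → Team Alpha
P3: the Product team 57/68 = 83.8%, Team Alpha 70/97 = 72.2% → the Product team
P0: the Product team 657/2095 = 31.4%, Team Alpha 773/1970 = 39.2% → Team Alpha
Overall: the Product team 1286/3399 = 37.8%, Team Alpha 1331/2938 = 45.3% → Team Alpha
Neither sweeps: the Product team wins 1 of 4 groups, Team Alpha wins 3. Team Alpha wins overall but not every group — no Simpson reversal.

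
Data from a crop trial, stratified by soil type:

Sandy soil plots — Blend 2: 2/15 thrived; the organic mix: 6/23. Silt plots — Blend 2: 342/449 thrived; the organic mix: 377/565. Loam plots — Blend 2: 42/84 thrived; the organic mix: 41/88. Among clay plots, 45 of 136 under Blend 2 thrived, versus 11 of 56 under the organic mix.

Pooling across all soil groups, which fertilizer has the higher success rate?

Blend 2

Sandy soil: Blend 2 2/15 = 13.3%, the organic mix 6/23 = 26.1% → the organic mix
Silt: Blend 2 342/449 = 76.2%, the organic mix 377/565 = 66.7% → Blend 2
Loam: Blend 2 42/84 = 50.0%, the organic mix 41/88 = 46.6% → Blend 2
Clay: Blend 2 45/136 = 33.1%, the organic mix 11/56 = 19.6% → Blend 2
Overall: Blend 2 431/684 = 63.0%, the organic mix 435/732 = 59.4% → Blend 2
(Neither sweeps every soil group, but Blend 2 has the higher pooled rate.)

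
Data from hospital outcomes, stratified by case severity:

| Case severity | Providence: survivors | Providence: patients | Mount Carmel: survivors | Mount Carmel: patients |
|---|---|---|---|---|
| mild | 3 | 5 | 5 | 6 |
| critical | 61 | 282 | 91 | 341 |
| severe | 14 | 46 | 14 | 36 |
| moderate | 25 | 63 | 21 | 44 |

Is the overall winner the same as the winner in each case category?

Yes

Mild: Providence 3/5 = 60.0%, Mount Carmel 5/6 = 83.3% → Mount Carmel
Critical: Providence 61/282 = 21.6%, Mount Carmel 91/341 = 26.7% → Mount Carmel
Severe: Providence 14/46 = 30.4%, Mount Carmel 14/36 = 38.9% → Mount Carmel
Moderate: Providence 25/63 = 39.7%, Mount Carmel 21/44 = 47.7% → Mount Carmel
Overall: Providence 103/396 = 26.0%, Mount Carmel 131/427 = 30.7% → Mount Carmel
Mount Carmel wins overall and in every case group — no reversal.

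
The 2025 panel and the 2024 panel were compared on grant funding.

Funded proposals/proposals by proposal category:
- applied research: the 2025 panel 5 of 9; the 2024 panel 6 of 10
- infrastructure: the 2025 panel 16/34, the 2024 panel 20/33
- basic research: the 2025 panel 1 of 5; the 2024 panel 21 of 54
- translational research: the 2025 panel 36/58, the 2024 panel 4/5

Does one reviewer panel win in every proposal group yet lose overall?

Applied research: the 2025 panel 5/9 = 55.6%, the 2024 panel 6/10 = 60.0% → the 2024 panel
Infrastructure: the 2025 panel 16/34 = 47.1%, the 2024 panel 20/33 = 60.6% → the 2024 panel
Basic research: the 2025 panel 1/5 = 20.0%, the 2024 panel 21/54 = 38.9% → the 2024 panel
Translational research: the 2025 panel 36/58 = 62.1%, the 2024 panel 4/5 = 80.0% → the 2024 panel
Overall: the 2025 panel 58/106 = 54.7%, the 2024 panel 51/102 = 50.0% → the 2025 panel
The 2024 panel wins each proposal group but the 2025 panel wins overall — the comparison reverses. The 2024 panel's proposals skew toward basic research, which has a lower base rate.

Yes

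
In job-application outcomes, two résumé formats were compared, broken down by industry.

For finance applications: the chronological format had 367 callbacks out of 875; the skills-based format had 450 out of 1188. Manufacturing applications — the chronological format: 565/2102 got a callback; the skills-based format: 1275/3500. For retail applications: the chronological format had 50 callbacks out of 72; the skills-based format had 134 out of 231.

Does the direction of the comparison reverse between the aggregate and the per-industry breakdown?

No

Finance: the chronological format 367/875 = 41.9%, the skills-based format 450/1188 = 37.9% → the chronological format
Manufacturing: the chronological format 565/2102 = 26.9%, the skills-based format 1275/3500 = 36.4% → the skills-based format
Retail: the chronological format 50/72 = 69.4%, the skills-based format 134/231 = 58.0% → the chronological format
Overall: the chronological format 982/3049 = 32.2%, the skills-based format 1859/4919 = 37.8% → the skills-based format
Neither sweeps: the chronological format wins 2 of 3 groups, the skills-based format wins 1. The skills-based format wins overall but not every group — no Simpson reversal.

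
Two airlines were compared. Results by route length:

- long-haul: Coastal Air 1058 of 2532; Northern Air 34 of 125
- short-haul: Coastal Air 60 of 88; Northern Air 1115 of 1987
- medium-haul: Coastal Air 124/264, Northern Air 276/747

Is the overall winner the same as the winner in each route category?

No

Long-haul: Coastal Air 1058/2532 = 41.8%, Northern Air 34/125 = 27.2% → Coastal Air
Short-haul: Coastal Air 60/88 = 68.2%, Northern Air 1115/1987 = 56.1% → Coastal Air
Medium-haul: Coastal Air 124/264 = 47.0%, Northern Air 276/747 = 36.9% → Coastal Air
Overall: Coastal Air 1242/2884 = 43.1%, Northern Air 1425/2859 = 49.8% → Northern Air
Coastal Air wins each route group but Northern Air wins overall — the comparison reverses. Coastal Air's flights skew toward long-haul, which has a lower base rate.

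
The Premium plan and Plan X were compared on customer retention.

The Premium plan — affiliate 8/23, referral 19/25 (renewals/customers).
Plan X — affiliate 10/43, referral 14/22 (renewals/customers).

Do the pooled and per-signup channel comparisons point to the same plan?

Yes

Affiliate: the Premium plan 8/23 = 34.8%, Plan X 10/43 = 23.3% → the Premium plan
Referral: the Premium plan 19/25 = 76.0%, Plan X 14/22 = 63.6% → the Premium plan
Overall: the Premium plan 27/48 = 56.2%, Plan X 24/65 = 36.9% → the Premium plan
The Premium plan wins overall and in every signup group — no reversal.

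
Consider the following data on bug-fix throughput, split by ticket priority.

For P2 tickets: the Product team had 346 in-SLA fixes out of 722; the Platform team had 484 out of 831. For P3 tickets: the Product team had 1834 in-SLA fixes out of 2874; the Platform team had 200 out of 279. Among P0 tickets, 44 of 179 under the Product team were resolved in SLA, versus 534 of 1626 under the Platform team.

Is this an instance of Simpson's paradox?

Yes

P2: the Product team 346/722 = 47.9%, the Platform team 484/831 = 58.2% → the Platform team
P3: the Product team 1834/2874 = 63.8%, the Platform team 200/279 = 71.7% → the Platform team
P0: the Product team 44/179 = 24.6%, the Platform team 534/1626 = 32.8% → the Platform team
Overall: the Product team 2224/3775 = 58.9%, the Platform team 1218/2736 = 44.5% → the Product team
The Platform team wins each ticket group but the Product team wins overall — the comparison reverses. The Platform team's tickets skew toward P0, which has a lower base rate.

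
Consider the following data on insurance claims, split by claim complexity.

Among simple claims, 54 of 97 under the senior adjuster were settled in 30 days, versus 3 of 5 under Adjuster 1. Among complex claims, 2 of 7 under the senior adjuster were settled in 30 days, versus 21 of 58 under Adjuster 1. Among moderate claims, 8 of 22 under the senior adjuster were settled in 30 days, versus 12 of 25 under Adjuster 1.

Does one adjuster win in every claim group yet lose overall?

Simple: the senior adjuster 54/97 = 55.7%, Adjuster 1 3/5 = 60.0% → Adjuster 1
Complex: the senior adjuster 2/7 = 28.6%, Adjuster 1 21/58 = 36.2% → Adjuster 1
Moderate: the senior adjuster 8/22 = 36.4%, Adjuster 1 12/25 = 48.0% → Adjuster 1
Overall: the senior adjuster 64/126 = 50.8%, Adjuster 1 36/88 = 40.9% → the senior adjuster
Adjuster 1 wins each claim group but the senior adjuster wins overall — the comparison reverses. Adjuster 1's claims skew toward complex, which has a lower base rate.

Yes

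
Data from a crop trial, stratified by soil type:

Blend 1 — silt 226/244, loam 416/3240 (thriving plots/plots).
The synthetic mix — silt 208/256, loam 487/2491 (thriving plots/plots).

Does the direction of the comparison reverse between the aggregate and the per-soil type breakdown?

No

Silt: Blend 1 226/244 = 92.6%, the synthetic mix 208/256 = 81.2% → Blend 1
Loam: Blend 1 416/3240 = 12.8%, the synthetic mix 487/2491 = 19.6% → the synthetic mix
Overall: Blend 1 642/3484 = 18.4%, the synthetic mix 695/2747 = 25.3% → the synthetic mix
Neither sweeps: Blend 1 wins 1 of 2 groups, the synthetic mix wins 1. The synthetic mix wins overall but not every group — no Simpson reversal.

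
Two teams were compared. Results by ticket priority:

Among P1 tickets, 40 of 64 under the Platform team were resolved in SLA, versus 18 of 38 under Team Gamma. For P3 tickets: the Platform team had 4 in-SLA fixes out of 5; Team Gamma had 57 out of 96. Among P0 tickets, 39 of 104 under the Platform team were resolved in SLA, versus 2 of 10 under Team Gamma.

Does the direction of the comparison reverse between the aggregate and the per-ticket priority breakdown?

Yes

P1: the Platform team 40/64 = 62.5%, Team Gamma 18/38 = 47.4% → the Platform team
P3: the Platform team 4/5 = 80.0%, Team Gamma 57/96 = 59.4% → the Platform team
P0: the Platform team 39/104 = 37.5%, Team Gamma 2/10 = 20.0% → the Platform team
Overall: the Platform team 83/173 = 48.0%, Team Gamma 77/144 = 53.5% → Team Gamma
The Platform team wins each ticket group but Team Gamma wins overall — the comparison reverses. The Platform team's tickets skew toward P0, which has a lower base rate.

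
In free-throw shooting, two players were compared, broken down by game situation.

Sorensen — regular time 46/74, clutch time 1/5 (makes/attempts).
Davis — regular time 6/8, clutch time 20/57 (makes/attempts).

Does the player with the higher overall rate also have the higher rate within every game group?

Regular time: Sorensen 46/74 = 62.2%, Davis 6/8 = 75.0% → Davis
Clutch time: Sorensen 1/5 = 20.0%, Davis 20/57 = 35.1% → Davis
Overall: Sorensen 47/79 = 59.5%, Davis 26/65 = 40.0% → Sorensen
Davis wins each game group but Sorensen wins overall — the comparison reverses. Davis's attempts skew toward clutch time, which has a lower base rate.

No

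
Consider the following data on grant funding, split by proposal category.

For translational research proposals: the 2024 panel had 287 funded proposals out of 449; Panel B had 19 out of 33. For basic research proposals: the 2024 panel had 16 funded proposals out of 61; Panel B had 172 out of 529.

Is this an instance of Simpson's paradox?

No

Translational research: the 2024 panel 287/449 = 63.9%, Panel B 19/33 = 57.6% → the 2024 panel
Basic research: the 2024 panel 16/61 = 26.2%, Panel B 172/529 = 32.5% → Panel B
Overall: the 2024 panel 303/510 = 59.4%, Panel B 191/562 = 34.0% → the 2024 panel
Neither sweeps: the 2024 panel wins 1 of 2 groups, Panel B wins 1. The 2024 panel wins overall but not every group — no Simpson reversal.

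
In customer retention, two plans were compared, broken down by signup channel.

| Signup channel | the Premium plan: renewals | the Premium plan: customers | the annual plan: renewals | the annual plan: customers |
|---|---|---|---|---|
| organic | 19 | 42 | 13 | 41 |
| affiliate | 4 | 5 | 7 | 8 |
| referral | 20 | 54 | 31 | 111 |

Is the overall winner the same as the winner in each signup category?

No

Organic: the Premium plan 19/42 = 45.2%, the annual plan 13/41 = 31.7% → the Premium plan
Affiliate: the Premium plan 4/5 = 80.0%, the annual plan 7/8 = 87.5% → the annual plan
Referral: the Premium plan 20/54 = 37.0%, the annual plan 31/111 = 27.9% → the Premium plan
Overall: the Premium plan 43/101 = 42.6%, the annual plan 51/160 = 31.9% → the Premium plan
Neither sweeps: the Premium plan wins 2 of 3 groups, the annual plan wins 1. The Premium plan wins overall but not every group — no Simpson reversal.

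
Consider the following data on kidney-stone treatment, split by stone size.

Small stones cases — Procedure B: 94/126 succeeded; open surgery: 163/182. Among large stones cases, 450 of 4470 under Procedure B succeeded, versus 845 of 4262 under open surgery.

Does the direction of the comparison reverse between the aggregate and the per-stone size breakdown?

Small stones: Procedure B 94/126 = 74.6%, open surgery 163/182 = 89.6% → open surgery
Large stones: Procedure B 450/4470 = 10.1%, open surgery 845/4262 = 19.8% → open surgery
Overall: Procedure B 544/4596 = 11.8%, open surgery 1008/4444 = 22.7% → open surgery
Open surgery wins overall and in every stone group — no reversal.

No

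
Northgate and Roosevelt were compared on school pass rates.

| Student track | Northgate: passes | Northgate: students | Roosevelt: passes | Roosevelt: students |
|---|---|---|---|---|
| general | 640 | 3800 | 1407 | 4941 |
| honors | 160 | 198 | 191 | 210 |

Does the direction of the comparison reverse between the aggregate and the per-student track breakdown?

General: Northgate 640/3800 = 16.8%, Roosevelt 1407/4941 = 28.5% → Roosevelt
Honors: Northgate 160/198 = 80.8%, Roosevelt 191/210 = 91.0% → Roosevelt
Overall: Northgate 800/3998 = 20.0%, Roosevelt 1598/5151 = 31.0% → Roosevelt
Roosevelt wins overall and in every student group — no reversal.

No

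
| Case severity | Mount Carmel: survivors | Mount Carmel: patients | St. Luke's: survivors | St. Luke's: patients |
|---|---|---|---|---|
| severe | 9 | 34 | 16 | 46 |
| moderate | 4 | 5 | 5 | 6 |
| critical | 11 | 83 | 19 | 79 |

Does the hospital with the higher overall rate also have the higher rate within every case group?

Yes

Severe: Mount Carmel 9/34 = 26.5%, St. Luke's 16/46 = 34.8% → St. Luke's
Moderate: Mount Carmel 4/5 = 80.0%, St. Luke's 5/6 = 83.3% → St. Luke's
Critical: Mount Carmel 11/83 = 13.3%, St. Luke's 19/79 = 24.1% → St. Luke's
Overall: Mount Carmel 24/122 = 19.7%, St. Luke's 40/131 = 30.5% → St. Luke's
St. Luke's wins overall and in every case group — no reversal.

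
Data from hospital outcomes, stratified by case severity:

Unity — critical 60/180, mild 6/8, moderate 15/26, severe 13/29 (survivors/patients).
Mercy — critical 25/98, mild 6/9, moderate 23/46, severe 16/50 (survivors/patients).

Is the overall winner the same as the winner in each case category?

Yes

Critical: Unity 60/180 = 33.3%, Mercy 25/98 = 25.5% → Unity
Mild: Unity 6/8 = 75.0%, Mercy 6/9 = 66.7% → Unity
Moderate: Unity 15/26 = 57.7%, Mercy 23/46 = 50.0% → Unity
Severe: Unity 13/29 = 44.8%, Mercy 16/50 = 32.0% → Unity
Overall: Unity 94/243 = 38.7%, Mercy 70/203 = 34.5% → Unity
Unity wins overall and in every case group — no reversal.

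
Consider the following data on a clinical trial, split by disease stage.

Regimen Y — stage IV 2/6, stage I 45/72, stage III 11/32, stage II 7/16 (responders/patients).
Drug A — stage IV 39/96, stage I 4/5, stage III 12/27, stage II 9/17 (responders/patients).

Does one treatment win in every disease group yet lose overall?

Yes

Stage IV: Regimen Y 2/6 = 33.3%, Drug A 39/96 = 40.6% → Drug A
Stage I: Regimen Y 45/72 = 62.5%, Drug A 4/5 = 80.0% → Drug A
Stage III: Regimen Y 11/32 = 34.4%, Drug A 12/27 = 44.4% → Drug A
Stage II: Regimen Y 7/16 = 43.8%, Drug A 9/17 = 52.9% → Drug A
Overall: Regimen Y 65/126 = 51.6%, Drug A 64/145 = 44.1% → Regimen Y
Drug A wins each disease group but Regimen Y wins overall — the comparison reverses. Drug A's patients skew toward stage IV, which has a lower base rate.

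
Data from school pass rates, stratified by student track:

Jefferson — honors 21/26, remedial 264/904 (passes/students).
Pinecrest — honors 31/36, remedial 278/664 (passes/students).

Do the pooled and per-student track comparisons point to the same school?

Honors: Jefferson 21/26 = 80.8%, Pinecrest 31/36 = 86.1% → Pinecrest
Remedial: Jefferson 264/904 = 29.2%, Pinecrest 278/664 = 41.9% → Pinecrest
Overall: Jefferson 285/930 = 30.6%, Pinecrest 309/700 = 44.1% → Pinecrest
Pinecrest wins overall and in every student group — no reversal.

Yes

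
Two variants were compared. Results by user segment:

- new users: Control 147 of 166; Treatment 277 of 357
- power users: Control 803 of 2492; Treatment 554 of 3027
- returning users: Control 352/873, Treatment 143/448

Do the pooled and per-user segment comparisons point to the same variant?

New users: Control 147/166 = 88.6%, Treatment 277/357 = 77.6% → Control
Power users: Control 803/2492 = 32.2%, Treatment 554/3027 = 18.3% → Control
Returning users: Control 352/873 = 40.3%, Treatment 143/448 = 31.9% → Control
Overall: Control 1302/3531 = 36.9%, Treatment 974/3832 = 25.4% → Control
Control wins overall and in every user group — no reversal.

Yes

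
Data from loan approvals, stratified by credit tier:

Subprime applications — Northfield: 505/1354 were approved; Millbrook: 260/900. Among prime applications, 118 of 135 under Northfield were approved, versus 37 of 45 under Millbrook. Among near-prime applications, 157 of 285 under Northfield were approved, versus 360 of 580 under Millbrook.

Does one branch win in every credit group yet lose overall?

Subprime: Northfield 505/1354 = 37.3%, Millbrook 260/900 = 28.9% → Northfield
Prime: Northfield 118/135 = 87.4%, Millbrook 37/45 = 82.2% → Northfield
Near-prime: Northfield 157/285 = 55.1%, Millbrook 360/580 = 62.1% → Millbrook
Overall: Northfield 780/1774 = 44.0%, Millbrook 657/1525 = 43.1% → Northfield
Neither sweeps: Northfield wins 2 of 3 groups, Millbrook wins 1. Northfield wins overall but not every group — no Simpson reversal.

No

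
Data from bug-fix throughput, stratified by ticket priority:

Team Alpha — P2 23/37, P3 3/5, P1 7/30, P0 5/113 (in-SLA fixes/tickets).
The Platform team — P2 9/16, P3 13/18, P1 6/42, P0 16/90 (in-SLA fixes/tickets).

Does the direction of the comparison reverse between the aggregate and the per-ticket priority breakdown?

No

P2: Team Alpha 23/37 = 62.2%, the Platform team 9/16 = 56.2% → Team Alpha
P3: Team Alpha 3/5 = 60.0%, the Platform team 13/18 = 72.2% → the Platform team
P1: Team Alpha 7/30 = 23.3%, the Platform team 6/42 = 14.3% → Team Alpha
P0: Team Alpha 5/113 = 4.4%, the Platform team 16/90 = 17.8% → the Platform team
Overall: Team Alpha 38/185 = 20.5%, the Platform team 44/166 = 26.5% → the Platform team
Neither sweeps: Team Alpha wins 2 of 4 groups, the Platform team wins 2. The Platform team wins overall but not every group — no Simpson reversal.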